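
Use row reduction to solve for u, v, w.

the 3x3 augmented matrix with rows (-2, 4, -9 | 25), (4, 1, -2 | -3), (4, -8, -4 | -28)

Forward elimination on [A|b]:
R2 <- R2 - (-2)*R1:  [   0    9  -20   47 ]
R3 <- R3 - (-2)*R1:  [   0    0  -22   22 ]
Row echelon form:
[ -2  4   -9  |  25 ]
[  0  9  -20  |  47 ]
[  0  0  -22  |  22 ]
Back-substitution:
w = (22) / -22 = -1
v = (47 - (-20)*(-1)) / 9 = 3
u = (25 - (4)*(3) - (-9)*(-1)) / -2 = -2

(-2, 3, -1)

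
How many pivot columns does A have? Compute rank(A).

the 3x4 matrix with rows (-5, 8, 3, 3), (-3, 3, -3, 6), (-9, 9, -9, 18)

rank(A) = 2

Row reduction:
R2 <- R2 - (3/5)*R1:  [     0   -9/5  -24/5   21/5 ]
R3 <- R3 - (9/5)*R1:  [     0  -27/5  -72/5   63/5 ]
R3 <- R3 - (3)*R2:  [ 0  0  0  0 ]
Row echelon form:
[ -5     8      3     3 ]
[  0  -9/5  -24/5  21/5 ]
[  0     0      0     0 ]
Nonzero rows / pivot columns: 2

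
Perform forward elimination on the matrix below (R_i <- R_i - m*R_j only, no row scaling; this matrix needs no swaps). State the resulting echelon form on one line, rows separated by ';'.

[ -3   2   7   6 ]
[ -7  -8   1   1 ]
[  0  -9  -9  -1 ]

REF = [-3 2 7 6; 0 -38/3 -46/3 -13; 0 0 36/19 313/38]

Forward elimination:
R2 <- R2 - (7/3)*R1:  [     0  -38/3  -46/3    -13 ]
R3 <- R3 - (27/38)*R2:  [      0       0   36/19  313/38 ]
Row echelon form:
[ -3      2      7       6 ]
[  0  -38/3  -46/3     -13 ]
[  0      0  36/19  313/38 ]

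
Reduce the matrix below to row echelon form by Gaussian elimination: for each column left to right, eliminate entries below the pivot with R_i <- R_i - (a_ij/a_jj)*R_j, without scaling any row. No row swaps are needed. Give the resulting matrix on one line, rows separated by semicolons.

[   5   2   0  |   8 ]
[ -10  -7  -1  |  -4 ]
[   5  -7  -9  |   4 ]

REF = [5 2 0 8; 0 -3 -1 12; 0 0 -6 -40]

Forward elimination:
R2 <- R2 - (-2)*R1:  [  0  -3  -1  12 ]
R3 <- R3 - (1)*R1:  [  0  -9  -9  -4 ]
R3 <- R3 - (3)*R2:  [   0    0   -6  -40 ]
Row echelon form:
[ 5   2   0  |    8 ]
[ 0  -3  -1  |   12 ]
[ 0   0  -6  |  -40 ]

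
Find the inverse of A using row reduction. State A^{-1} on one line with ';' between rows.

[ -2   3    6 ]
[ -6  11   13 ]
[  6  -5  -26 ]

inverse = [221/8 -6 27/8; 39/4 -2 5/4; 9/2 -1 1/2]

Gauss-Jordan on [A | I]:
R1 <- (1/-2)*R1:  [    1  -3/2    -3  |  -1/2     0     0 ]
R2 <- R2 - (-6)*R1:  [  0   2  -5  |  -3   1   0 ]
R3 <- R3 - (6)*R1:  [  0   4  -8  |   3   0   1 ]
R2 <- (1/2)*R2:  [    0     1  -5/2  |  -3/2   1/2     0 ]
R1 <- R1 - (-3/2)*R2:  [     1      0  -27/4  |  -11/4    3/4      0 ]
R3 <- R3 - (4)*R2:  [  0   0   2  |   9  -2   1 ]
R3 <- (1/2)*R3:  [   0    0    1  |  9/2   -1  1/2 ]
R1 <- R1 - (-27/4)*R3:  [     1      0      0  |  221/8     -6   27/8 ]
R2 <- R2 - (-5/2)*R3:  [    0     1     0  |  39/4    -2   5/4 ]
Right block of [I | A^{-1}] is the inverse:
[ 221/8  -6  27/8 ]
[  39/4  -2   5/4 ]
[   9/2  -1   1/2 ]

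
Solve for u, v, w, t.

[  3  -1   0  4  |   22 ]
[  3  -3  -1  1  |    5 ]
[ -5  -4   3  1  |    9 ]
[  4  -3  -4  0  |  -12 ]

(2, 0, 5, 4)

Forward elimination on [A|b]:
R2 <- R2 - (1)*R1:  [   0   -2   -1   -3  -17 ]
R3 <- R3 - (-5/3)*R1:  [     0  -17/3      3   23/3  137/3 ]
R4 <- R4 - (4/3)*R1:  [      0    -5/3      -4   -16/3  -124/3 ]
R3 <- R3 - (17/6)*R2:  [     0      0   35/6   97/6  563/6 ]
R4 <- R4 - (5/6)*R2:  [      0       0   -19/6   -17/6  -163/6 ]
R4 <- R4 - (-19/35)*R3:  [      0       0       0  208/35  832/35 ]
Row echelon form:
[ 3  -1     0       4  |      22 ]
[ 0  -2    -1      -3  |     -17 ]
[ 0   0  35/6    97/6  |   563/6 ]
[ 0   0     0  208/35  |  832/35 ]
Back-substitution:
t = (832/35) / (208/35) = 4
w = (563/6 - (97/6)*(4)) / (35/6) = 5
v = (-17 - (-1)*(5) - (-3)*(4)) / -2 = 0
u = (22 - (-1)*(0) - (4)*(4)) / 3 = 2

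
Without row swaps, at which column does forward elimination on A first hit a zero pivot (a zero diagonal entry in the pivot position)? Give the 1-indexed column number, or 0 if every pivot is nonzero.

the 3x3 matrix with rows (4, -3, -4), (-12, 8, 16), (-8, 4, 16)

Naive forward elimination:
R2 <- R2 - (-3)*R1:  [  0  -1   4 ]
R3 <- R3 - (-2)*R1:  [  0  -2   8 ]
R3 <- R3 - (2)*R2:  [ 0  0  0 ]
Matrix at this point:
[ 4  -3  -4 ]
[ 0  -1   4 ]
[ 0   0   0 ]
Pivot entry (3,3) in the last row is zero and there are no rows below to swap with -> zero pivot in column 3 (A is singular).

first zero-pivot column = 3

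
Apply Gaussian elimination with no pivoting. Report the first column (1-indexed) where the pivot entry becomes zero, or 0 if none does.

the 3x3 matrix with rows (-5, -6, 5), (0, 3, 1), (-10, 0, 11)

first zero-pivot column = 0

Naive forward elimination:
R3 <- R3 - (2)*R1:  [  0  12   1 ]
R3 <- R3 - (4)*R2:  [  0   0  -3 ]
All pivots nonzero; naive elimination completes without hitting a zero pivot.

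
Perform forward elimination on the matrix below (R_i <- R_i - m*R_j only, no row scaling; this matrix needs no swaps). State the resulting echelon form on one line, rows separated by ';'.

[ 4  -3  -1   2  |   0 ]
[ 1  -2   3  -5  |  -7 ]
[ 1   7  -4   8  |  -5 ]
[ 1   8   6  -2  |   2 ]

Forward elimination:
R2 <- R2 - (1/4)*R1:  [     0   -5/4   13/4  -11/2     -7 ]
R3 <- R3 - (1/4)*R1:  [     0   31/4  -15/4   15/2     -5 ]
R4 <- R4 - (1/4)*R1:  [    0  35/4  25/4  -5/2     2 ]
R3 <- R3 - (-31/5)*R2:  [      0       0    82/5  -133/5  -242/5 ]
R4 <- R4 - (-7)*R2:  [   0    0   29  -41  -47 ]
R4 <- R4 - (145/82)*R3:  [       0        0        0   495/82  1582/41 ]
Row echelon form:
[ 4    -3    -1       2  |        0 ]
[ 0  -5/4  13/4   -11/2  |       -7 ]
[ 0     0  82/5  -133/5  |   -242/5 ]
[ 0     0     0  495/82  |  1582/41 ]

REF = [4 -3 -1 2 0; 0 -5/4 13/4 -11/2 -7; 0 0 82/5 -133/5 -242/5; 0 0 0 495/82 1582/41]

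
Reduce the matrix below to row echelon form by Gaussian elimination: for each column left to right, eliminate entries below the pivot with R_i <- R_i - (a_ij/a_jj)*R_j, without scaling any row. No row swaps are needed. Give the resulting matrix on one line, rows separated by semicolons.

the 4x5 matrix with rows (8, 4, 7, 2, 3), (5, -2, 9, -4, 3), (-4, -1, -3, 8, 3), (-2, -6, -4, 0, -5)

Forward elimination:
R2 <- R2 - (5/8)*R1:  [     0   -9/2   37/8  -21/4    9/8 ]
R3 <- R3 - (-1/2)*R1:  [   0    1  1/2    9  9/2 ]
R4 <- R4 - (-1/4)*R1:  [     0     -5   -9/4    1/2  -17/4 ]
R3 <- R3 - (-2/9)*R2:  [     0      0  55/36   47/6   19/4 ]
R4 <- R4 - (10/9)*R2:  [       0        0  -133/18     19/3    -11/2 ]
R4 <- R4 - (-266/55)*R3:  [       0        0        0  2432/55   961/55 ]
Row echelon form:
[ 8     4      7        2       3 ]
[ 0  -9/2   37/8    -21/4     9/8 ]
[ 0     0  55/36     47/6    19/4 ]
[ 0     0      0  2432/55  961/55 ]

REF = [8 4 7 2 3; 0 -9/2 37/8 -21/4 9/8; 0 0 55/36 47/6 19/4; 0 0 0 2432/55 961/55]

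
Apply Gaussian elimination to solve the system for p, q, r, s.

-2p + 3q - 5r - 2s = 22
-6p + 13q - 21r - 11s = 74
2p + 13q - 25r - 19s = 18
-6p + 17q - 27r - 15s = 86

Forward elimination on [A|b]:
R2 <- R2 - (3)*R1:  [  0   4  -6  -5   8 ]
R3 <- R3 - (-1)*R1:  [   0   16  -30  -21   40 ]
R4 <- R4 - (3)*R1:  [   0    8  -12   -9   20 ]
R3 <- R3 - (4)*R2:  [  0   0  -6  -1   8 ]
R4 <- R4 - (2)*R2:  [ 0  0  0  1  4 ]
Row echelon form:
[ -2  3  -5  -2  |  22 ]
[  0  4  -6  -5  |   8 ]
[  0  0  -6  -1  |   8 ]
[  0  0   0   1  |   4 ]
Back-substitution:
s = (4) / 1 = 4
r = (8 - (-1)*(4)) / -6 = -2
q = (8 - (-6)*(-2) - (-5)*(4)) / 4 = 4
p = (22 - (3)*(4) - (-5)*(-2) - (-2)*(4)) / -2 = -4

(-4, 4, -2, 4)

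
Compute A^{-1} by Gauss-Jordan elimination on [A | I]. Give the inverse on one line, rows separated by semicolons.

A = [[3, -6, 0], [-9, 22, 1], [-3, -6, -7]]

inverse = [37/12 7/8 1/8; 11/8 7/16 1/16; -5/2 -3/4 -1/4]

Gauss-Jordan on [A | I]:
R1 <- (1/3)*R1:  [   1   -2    0  |  1/3    0    0 ]
R2 <- R2 - (-9)*R1:  [ 0  4  1  |  3  1  0 ]
R3 <- R3 - (-3)*R1:  [   0  -12   -7  |    1    0    1 ]
R2 <- (1/4)*R2:  [   0    1  1/4  |  3/4  1/4    0 ]
R1 <- R1 - (-2)*R2:  [    1     0   1/2  |  11/6   1/2     0 ]
R3 <- R3 - (-12)*R2:  [  0   0  -4  |  10   3   1 ]
R3 <- (1/-4)*R3:  [    0     0     1  |  -5/2  -3/4  -1/4 ]
R1 <- R1 - (1/2)*R3:  [     1      0      0  |  37/12    7/8    1/8 ]
R2 <- R2 - (1/4)*R3:  [    0     1     0  |  11/8  7/16  1/16 ]
Right block of [I | A^{-1}] is the inverse:
[ 37/12   7/8   1/8 ]
[  11/8  7/16  1/16 ]
[  -5/2  -3/4  -1/4 ]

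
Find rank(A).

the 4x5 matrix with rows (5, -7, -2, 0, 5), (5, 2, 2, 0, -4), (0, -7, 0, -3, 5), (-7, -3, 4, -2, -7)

Row reduction:
R2 <- R2 - (1)*R1:  [  0   9   4   0  -9 ]
R4 <- R4 - (-7/5)*R1:  [     0  -64/5    6/5     -2      0 ]
R3 <- R3 - (-7/9)*R2:  [    0     0  28/9    -3    -2 ]
R4 <- R4 - (-64/45)*R2:  [     0      0   62/9     -2  -64/5 ]
R4 <- R4 - (31/14)*R3:  [       0        0        0    65/14  -293/35 ]
Row echelon form:
[ 5  -7    -2      0        5 ]
[ 0   9     4      0       -9 ]
[ 0   0  28/9     -3       -2 ]
[ 0   0     0  65/14  -293/35 ]
Nonzero rows / pivot columns: 4

rank(A) = 4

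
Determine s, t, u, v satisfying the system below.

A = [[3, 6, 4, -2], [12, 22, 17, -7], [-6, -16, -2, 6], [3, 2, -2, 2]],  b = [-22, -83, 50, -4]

(0, -3, -1, 0)

Forward elimination on [A|b]:
R2 <- R2 - (4)*R1:  [  0  -2   1   1   5 ]
R3 <- R3 - (-2)*R1:  [  0  -4   6   2   6 ]
R4 <- R4 - (1)*R1:  [  0  -4  -6   4  18 ]
R3 <- R3 - (2)*R2:  [  0   0   4   0  -4 ]
R4 <- R4 - (2)*R2:  [  0   0  -8   2   8 ]
R4 <- R4 - (-2)*R3:  [ 0  0  0  2  0 ]
Row echelon form:
[ 3   6  4  -2  |  -22 ]
[ 0  -2  1   1  |    5 ]
[ 0   0  4   0  |   -4 ]
[ 0   0  0   2  |    0 ]
Back-substitution:
v = (0) / 2 = 0
u = (-4) / 4 = -1
t = (5 - (1)*(-1) - (1)*(0)) / -2 = -3
s = (-22 - (6)*(-3) - (4)*(-1) - (-2)*(0)) / 3 = 0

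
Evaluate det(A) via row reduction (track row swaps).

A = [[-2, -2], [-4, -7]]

Forward elimination:
R2 <- R2 - (2)*R1:  [  0  -3 ]
Upper-triangular form:
[ -2  -2 ]
[  0  -3 ]
det(A) = (-1)^0 * (-2) * (-3) = 6  (0 row swaps -> sign +1)

det(A) = 6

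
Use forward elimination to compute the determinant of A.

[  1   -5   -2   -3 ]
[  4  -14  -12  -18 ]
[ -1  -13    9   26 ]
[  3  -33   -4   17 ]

Forward elimination:
R2 <- R2 - (4)*R1:  [  0   6  -4  -6 ]
R3 <- R3 - (-1)*R1:  [   0  -18    7   23 ]
R4 <- R4 - (3)*R1:  [   0  -18    2   26 ]
R3 <- R3 - (-3)*R2:  [  0   0  -5   5 ]
R4 <- R4 - (-3)*R2:  [   0    0  -10    8 ]
R4 <- R4 - (2)*R3:  [  0   0   0  -2 ]
Upper-triangular form:
[ 1  -5  -2  -3 ]
[ 0   6  -4  -6 ]
[ 0   0  -5   5 ]
[ 0   0   0  -2 ]
det(A) = (-1)^0 * (1) * (6) * (-5) * (-2) = 60  (0 row swaps -> sign +1)

det(A) = 60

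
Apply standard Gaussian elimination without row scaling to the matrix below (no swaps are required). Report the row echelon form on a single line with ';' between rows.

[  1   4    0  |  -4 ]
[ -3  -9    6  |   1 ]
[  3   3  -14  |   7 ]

REF = [1 4 0 -4; 0 3 6 -11; 0 0 4 -14]

Forward elimination:
R2 <- R2 - (-3)*R1:  [   0    3    6  -11 ]
R3 <- R3 - (3)*R1:  [   0   -9  -14   19 ]
R3 <- R3 - (-3)*R2:  [   0    0    4  -14 ]
Row echelon form:
[ 1  4  0  |   -4 ]
[ 0  3  6  |  -11 ]
[ 0  0  4  |  -14 ]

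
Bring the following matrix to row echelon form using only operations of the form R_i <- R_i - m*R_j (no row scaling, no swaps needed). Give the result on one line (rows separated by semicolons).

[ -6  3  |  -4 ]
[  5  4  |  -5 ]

REF = [-6 3 -4; 0 13/2 -25/3]

Forward elimination:
R2 <- R2 - (-5/6)*R1:  [     0   13/2  -25/3 ]
Row echelon form:
[ -6     3  |     -4 ]
[  0  13/2  |  -25/3 ]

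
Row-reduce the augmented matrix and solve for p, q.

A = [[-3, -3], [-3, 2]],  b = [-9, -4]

(2, 1)

Forward elimination on [A|b]:
R2 <- R2 - (1)*R1:  [ 0  5  5 ]
Row echelon form:
[ -3  -3  |  -9 ]
[  0   5  |   5 ]
Back-substitution:
q = (5) / 5 = 1
p = (-9 - (-3)*(1)) / -3 = 2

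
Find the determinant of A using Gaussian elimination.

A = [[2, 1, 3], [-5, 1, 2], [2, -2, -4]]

det(A) = 8

Forward elimination:
R2 <- R2 - (-5/2)*R1:  [    0   7/2  19/2 ]
R3 <- R3 - (1)*R1:  [  0  -3  -7 ]
R3 <- R3 - (-6/7)*R2:  [   0    0  8/7 ]
Upper-triangular form:
[ 2    1     3 ]
[ 0  7/2  19/2 ]
[ 0    0   8/7 ]
det(A) = (-1)^0 * (2) * (7/2) * (8/7) = 8  (0 row swaps -> sign +1)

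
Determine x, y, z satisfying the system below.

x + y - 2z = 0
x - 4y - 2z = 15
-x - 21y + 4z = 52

Forward elimination on [A|b]:
R2 <- R2 - (1)*R1:  [  0  -5   0  15 ]
R3 <- R3 - (-1)*R1:  [   0  -20    2   52 ]
R3 <- R3 - (4)*R2:  [  0   0   2  -8 ]
Row echelon form:
[ 1   1  -2  |   0 ]
[ 0  -5   0  |  15 ]
[ 0   0   2  |  -8 ]
Back-substitution:
z = (-8) / 2 = -4
y = (15) / -5 = -3
x = (0 - (1)*(-3) - (-2)*(-4)) / 1 = -5

(-5, -3, -4)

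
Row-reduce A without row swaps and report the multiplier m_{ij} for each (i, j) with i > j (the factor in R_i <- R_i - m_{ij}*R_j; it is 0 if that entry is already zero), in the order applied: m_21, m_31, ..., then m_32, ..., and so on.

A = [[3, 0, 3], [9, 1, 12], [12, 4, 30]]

Forward elimination:
R2 <- R2 - (3)*R1:  [ 0  1  3 ]
R3 <- R3 - (4)*R1:  [  0   4  18 ]
R3 <- R3 - (4)*R2:  [ 0  0  6 ]
Multipliers (in order of application): m_{21} = 3, m_{31} = 4, m_{32} = 4

multipliers: 3, 4, 4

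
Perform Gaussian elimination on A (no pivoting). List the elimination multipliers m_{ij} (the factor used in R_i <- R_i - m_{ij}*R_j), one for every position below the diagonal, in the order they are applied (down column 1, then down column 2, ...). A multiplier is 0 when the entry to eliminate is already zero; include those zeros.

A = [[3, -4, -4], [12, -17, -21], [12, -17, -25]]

multipliers: 4, 4, 1

Forward elimination:
R2 <- R2 - (4)*R1:  [  0  -1  -5 ]
R3 <- R3 - (4)*R1:  [  0  -1  -9 ]
R3 <- R3 - (1)*R2:  [  0   0  -4 ]
Multipliers (in order of application): m_{21} = 4, m_{31} = 4, m_{32} = 1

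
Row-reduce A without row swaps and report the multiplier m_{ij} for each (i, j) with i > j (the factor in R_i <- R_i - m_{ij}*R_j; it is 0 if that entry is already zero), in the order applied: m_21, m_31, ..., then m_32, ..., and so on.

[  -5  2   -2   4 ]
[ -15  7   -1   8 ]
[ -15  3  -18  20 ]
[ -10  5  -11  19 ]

multipliers: 3, 3, 2, -3, 1, -4

Forward elimination:
R2 <- R2 - (3)*R1:  [  0   1   5  -4 ]
R3 <- R3 - (3)*R1:  [   0   -3  -12    8 ]
R4 <- R4 - (2)*R1:  [  0   1  -7  11 ]
R3 <- R3 - (-3)*R2:  [  0   0   3  -4 ]
R4 <- R4 - (1)*R2:  [   0    0  -12   15 ]
R4 <- R4 - (-4)*R3:  [  0   0   0  -1 ]
Multipliers (in order of application): m_{21} = 3, m_{31} = 3, m_{41} = 2, m_{32} = -3, m_{42} = 1, m_{43} = -4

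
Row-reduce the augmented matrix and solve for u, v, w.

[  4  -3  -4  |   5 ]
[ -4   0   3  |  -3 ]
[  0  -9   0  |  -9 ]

(-3, 1, -5)

Forward elimination on [A|b]:
R2 <- R2 - (-1)*R1:  [  0  -3  -1   2 ]
R3 <- R3 - (3)*R2:  [   0    0    3  -15 ]
Row echelon form:
[ 4  -3  -4  |    5 ]
[ 0  -3  -1  |    2 ]
[ 0   0   3  |  -15 ]
Back-substitution:
w = (-15) / 3 = -5
v = (2 - (-1)*(-5)) / -3 = 1
u = (5 - (-3)*(1) - (-4)*(-5)) / 4 = -3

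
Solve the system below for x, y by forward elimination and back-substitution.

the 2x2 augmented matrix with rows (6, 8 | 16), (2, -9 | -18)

Forward elimination on [A|b]:
R2 <- R2 - (1/3)*R1:  [     0  -35/3  -70/3 ]
Row echelon form:
[ 6      8  |     16 ]
[ 0  -35/3  |  -70/3 ]
Back-substitution:
y = (-70/3) / (-35/3) = 2
x = (16 - (8)*(2)) / 6 = 0

(0, 2)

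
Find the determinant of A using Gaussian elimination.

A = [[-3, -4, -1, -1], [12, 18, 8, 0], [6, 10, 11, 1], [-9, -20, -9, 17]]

Forward elimination:
R2 <- R2 - (-4)*R1:  [  0   2   4  -4 ]
R3 <- R3 - (-2)*R1:  [  0   2   9  -1 ]
R4 <- R4 - (3)*R1:  [  0  -8  -6  20 ]
R3 <- R3 - (1)*R2:  [ 0  0  5  3 ]
R4 <- R4 - (-4)*R2:  [  0   0  10   4 ]
R4 <- R4 - (2)*R3:  [  0   0   0  -2 ]
Upper-triangular form:
[ -3  -4  -1  -1 ]
[  0   2   4  -4 ]
[  0   0   5   3 ]
[  0   0   0  -2 ]
det(A) = (-1)^0 * (-3) * (2) * (5) * (-2) = 60  (0 row swaps -> sign +1)

det(A) = 60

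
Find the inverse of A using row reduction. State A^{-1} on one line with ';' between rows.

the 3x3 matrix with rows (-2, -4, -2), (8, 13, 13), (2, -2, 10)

inverse = [-13 -11/3 13/6; 9/2 4/3 -5/6; 7/2 1 -1/2]

Gauss-Jordan on [A | I]:
R1 <- (1/-2)*R1:  [    1     2     1  |  -1/2     0     0 ]
R2 <- R2 - (8)*R1:  [  0  -3   5  |   4   1   0 ]
R3 <- R3 - (2)*R1:  [  0  -6   8  |   1   0   1 ]
R2 <- (1/-3)*R2:  [    0     1  -5/3  |  -4/3  -1/3     0 ]
R1 <- R1 - (2)*R2:  [    1     0  13/3  |  13/6   2/3     0 ]
R3 <- R3 - (-6)*R2:  [  0   0  -2  |  -7  -2   1 ]
R3 <- (1/-2)*R3:  [    0     0     1  |   7/2     1  -1/2 ]
R1 <- R1 - (13/3)*R3:  [     1      0      0  |    -13  -11/3   13/6 ]
R2 <- R2 - (-5/3)*R3:  [    0     1     0  |   9/2   4/3  -5/6 ]
Right block of [I | A^{-1}] is the inverse:
[ -13  -11/3  13/6 ]
[ 9/2    4/3  -5/6 ]
[ 7/2      1  -1/2 ]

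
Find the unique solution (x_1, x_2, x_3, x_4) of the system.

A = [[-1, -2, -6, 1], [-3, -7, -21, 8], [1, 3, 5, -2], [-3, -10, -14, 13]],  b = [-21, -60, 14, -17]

Forward elimination on [A|b]:
R2 <- R2 - (3)*R1:  [  0  -1  -3   5   3 ]
R3 <- R3 - (-1)*R1:  [  0   1  -1  -1  -7 ]
R4 <- R4 - (3)*R1:  [  0  -4   4  10  46 ]
R3 <- R3 - (-1)*R2:  [  0   0  -4   4  -4 ]
R4 <- R4 - (4)*R2:  [   0    0   16  -10   34 ]
R4 <- R4 - (-4)*R3:  [  0   0   0   6  18 ]
Row echelon form:
[ -1  -2  -6  1  |  -21 ]
[  0  -1  -3  5  |    3 ]
[  0   0  -4  4  |   -4 ]
[  0   0   0  6  |   18 ]
Back-substitution:
x_4 = (18) / 6 = 3
x_3 = (-4 - (4)*(3)) / -4 = 4
x_2 = (3 - (-3)*(4) - (5)*(3)) / -1 = 0
x_1 = (-21 - (-2)*(0) - (-6)*(4) - (1)*(3)) / -1 = 0

(0, 0, 4, 3)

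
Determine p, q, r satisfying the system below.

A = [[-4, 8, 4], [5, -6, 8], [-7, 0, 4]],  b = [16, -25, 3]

(-1, 2, -1)

Forward elimination on [A|b]:
R2 <- R2 - (-5/4)*R1:  [  0   4  13  -5 ]
R3 <- R3 - (7/4)*R1:  [   0  -14   -3  -25 ]
R3 <- R3 - (-7/2)*R2:  [     0      0   85/2  -85/2 ]
Row echelon form:
[ -4  8     4  |     16 ]
[  0  4    13  |     -5 ]
[  0  0  85/2  |  -85/2 ]
Back-substitution:
r = (-85/2) / (85/2) = -1
q = (-5 - (13)*(-1)) / 4 = 2
p = (16 - (8)*(2) - (4)*(-1)) / -4 = -1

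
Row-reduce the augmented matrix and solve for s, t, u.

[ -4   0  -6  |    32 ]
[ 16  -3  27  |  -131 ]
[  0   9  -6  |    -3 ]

(-2, -3, -4)

Forward elimination on [A|b]:
R2 <- R2 - (-4)*R1:  [  0  -3   3  -3 ]
R3 <- R3 - (-3)*R2:  [   0    0    3  -12 ]
Row echelon form:
[ -4   0  -6  |   32 ]
[  0  -3   3  |   -3 ]
[  0   0   3  |  -12 ]
Back-substitution:
u = (-12) / 3 = -4
t = (-3 - (3)*(-4)) / -3 = -3
s = (32 - (-6)*(-4)) / -4 = -2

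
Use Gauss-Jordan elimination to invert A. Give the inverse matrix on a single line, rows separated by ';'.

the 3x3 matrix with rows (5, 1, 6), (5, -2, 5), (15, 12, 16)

Gauss-Jordan on [A | I]:
R1 <- (1/5)*R1:  [   1  1/5  6/5  |  1/5    0    0 ]
R2 <- R2 - (5)*R1:  [  0  -3  -1  |  -1   1   0 ]
R3 <- R3 - (15)*R1:  [  0   9  -2  |  -3   0   1 ]
R2 <- (1/-3)*R2:  [    0     1   1/3  |   1/3  -1/3     0 ]
R1 <- R1 - (1/5)*R2:  [     1      0  17/15  |   2/15   1/15      0 ]
R3 <- R3 - (9)*R2:  [  0   0  -5  |  -6   3   1 ]
R3 <- (1/-5)*R3:  [    0     0     1  |   6/5  -3/5  -1/5 ]
R1 <- R1 - (17/15)*R3:  [      1       0       0  |  -92/75   56/75   17/75 ]
R2 <- R2 - (1/3)*R3:  [     0      1      0  |  -1/15  -2/15   1/15 ]
Right block of [I | A^{-1}] is the inverse:
[ -92/75  56/75  17/75 ]
[  -1/15  -2/15   1/15 ]
[    6/5   -3/5   -1/5 ]

inverse = [-92/75 56/75 17/75; -1/15 -2/15 1/15; 6/5 -3/5 -1/5]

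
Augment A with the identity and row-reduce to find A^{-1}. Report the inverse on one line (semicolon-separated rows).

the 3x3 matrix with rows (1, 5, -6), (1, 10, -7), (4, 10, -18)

inverse = [-11/2 3/2 5/4; -1/2 3/10 1/20; -3/2 1/2 1/4]

Gauss-Jordan on [A | I]:
R2 <- R2 - (1)*R1:  [  0   5  -1  |  -1   1   0 ]
R3 <- R3 - (4)*R1:  [   0  -10    6  |   -4    0    1 ]
R2 <- (1/5)*R2:  [    0     1  -1/5  |  -1/5   1/5     0 ]
R1 <- R1 - (5)*R2:  [  1   0  -5  |   2  -1   0 ]
R3 <- R3 - (-10)*R2:  [  0   0   4  |  -6   2   1 ]
R3 <- (1/4)*R3:  [    0     0     1  |  -3/2   1/2   1/4 ]
R1 <- R1 - (-5)*R3:  [     1      0      0  |  -11/2    3/2    5/4 ]
R2 <- R2 - (-1/5)*R3:  [    0     1     0  |  -1/2  3/10  1/20 ]
Right block of [I | A^{-1}] is the inverse:
[ -11/2   3/2   5/4 ]
[  -1/2  3/10  1/20 ]
[  -3/2   1/2   1/4 ]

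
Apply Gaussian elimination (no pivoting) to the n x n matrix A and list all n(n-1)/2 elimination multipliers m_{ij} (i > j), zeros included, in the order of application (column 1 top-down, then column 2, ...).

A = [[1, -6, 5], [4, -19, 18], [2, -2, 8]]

Forward elimination:
R2 <- R2 - (4)*R1:  [  0   5  -2 ]
R3 <- R3 - (2)*R1:  [  0  10  -2 ]
R3 <- R3 - (2)*R2:  [ 0  0  2 ]
Multipliers (in order of application): m_{21} = 4, m_{31} = 2, m_{32} = 2

multipliers: 4, 2, 2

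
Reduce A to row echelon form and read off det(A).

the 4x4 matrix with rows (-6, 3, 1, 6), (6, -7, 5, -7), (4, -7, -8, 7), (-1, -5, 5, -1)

det(A) = 1227

Forward elimination:
R2 <- R2 - (-1)*R1:  [  0  -4   6  -1 ]
R3 <- R3 - (-2/3)*R1:  [     0     -5  -22/3     11 ]
R4 <- R4 - (1/6)*R1:  [     0  -11/2   29/6     -2 ]
R3 <- R3 - (5/4)*R2:  [     0      0  -89/6   49/4 ]
R4 <- R4 - (11/8)*R2:  [      0       0  -41/12    -5/8 ]
R4 <- R4 - (41/178)*R3:  [         0          0          0  -1227/356 ]
Upper-triangular form:
[ -6   3      1          6 ]
[  0  -4      6         -1 ]
[  0   0  -89/6       49/4 ]
[  0   0      0  -1227/356 ]
det(A) = (-1)^0 * (-6) * (-4) * (-89/6) * (-1227/356) = 1227  (0 row swaps -> sign +1)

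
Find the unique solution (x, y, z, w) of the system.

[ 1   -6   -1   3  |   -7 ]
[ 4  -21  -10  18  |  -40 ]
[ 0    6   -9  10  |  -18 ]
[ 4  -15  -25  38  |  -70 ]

Forward elimination on [A|b]:
R2 <- R2 - (4)*R1:  [   0    3   -6    6  -12 ]
R4 <- R4 - (4)*R1:  [   0    9  -21   26  -42 ]
R3 <- R3 - (2)*R2:  [  0   0   3  -2   6 ]
R4 <- R4 - (3)*R2:  [  0   0  -3   8  -6 ]
R4 <- R4 - (-1)*R3:  [ 0  0  0  6  0 ]
Row echelon form:
[ 1  -6  -1   3  |   -7 ]
[ 0   3  -6   6  |  -12 ]
[ 0   0   3  -2  |    6 ]
[ 0   0   0   6  |    0 ]
Back-substitution:
w = (0) / 6 = 0
z = (6 - (-2)*(0)) / 3 = 2
y = (-12 - (-6)*(2) - (6)*(0)) / 3 = 0
x = (-7 - (-6)*(0) - (-1)*(2) - (3)*(0)) / 1 = -5

(-5, 0, 2, 0)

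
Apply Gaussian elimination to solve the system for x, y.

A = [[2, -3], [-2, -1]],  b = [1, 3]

Forward elimination on [A|b]:
R2 <- R2 - (-1)*R1:  [  0  -4   4 ]
Row echelon form:
[ 2  -3  |  1 ]
[ 0  -4  |  4 ]
Back-substitution:
y = (4) / -4 = -1
x = (1 - (-3)*(-1)) / 2 = -1

(-1, -1)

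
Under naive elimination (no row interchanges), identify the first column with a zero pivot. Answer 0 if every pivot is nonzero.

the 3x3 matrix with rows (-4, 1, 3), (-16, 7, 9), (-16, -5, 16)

first zero-pivot column = 0

Naive forward elimination:
R2 <- R2 - (4)*R1:  [  0   3  -3 ]
R3 <- R3 - (4)*R1:  [  0  -9   4 ]
R3 <- R3 - (-3)*R2:  [  0   0  -5 ]
All pivots nonzero; naive elimination completes without hitting a zero pivot.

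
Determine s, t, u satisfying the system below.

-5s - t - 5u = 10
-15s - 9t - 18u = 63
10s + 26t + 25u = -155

Forward elimination on [A|b]:
R2 <- R2 - (3)*R1:  [  0  -6  -3  33 ]
R3 <- R3 - (-2)*R1:  [    0    24    15  -135 ]
R3 <- R3 - (-4)*R2:  [  0   0   3  -3 ]
Row echelon form:
[ -5  -1  -5  |  10 ]
[  0  -6  -3  |  33 ]
[  0   0   3  |  -3 ]
Back-substitution:
u = (-3) / 3 = -1
t = (33 - (-3)*(-1)) / -6 = -5
s = (10 - (-1)*(-5) - (-5)*(-1)) / -5 = 0

(0, -5, -1)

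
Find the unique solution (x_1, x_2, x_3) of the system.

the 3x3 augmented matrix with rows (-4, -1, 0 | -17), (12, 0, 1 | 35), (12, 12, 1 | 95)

Forward elimination on [A|b]:
R2 <- R2 - (-3)*R1:  [   0   -3    1  -16 ]
R3 <- R3 - (-3)*R1:  [  0   9   1  44 ]
R3 <- R3 - (-3)*R2:  [  0   0   4  -4 ]
Row echelon form:
[ -4  -1  0  |  -17 ]
[  0  -3  1  |  -16 ]
[  0   0  4  |   -4 ]
Back-substitution:
x_3 = (-4) / 4 = -1
x_2 = (-16 - (1)*(-1)) / -3 = 5
x_1 = (-17 - (-1)*(5)) / -4 = 3

(3, 5, -1)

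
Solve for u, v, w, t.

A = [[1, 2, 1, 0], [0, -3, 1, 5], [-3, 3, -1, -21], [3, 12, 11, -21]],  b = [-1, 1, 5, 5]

(-2, 0, 1, 0)

Forward elimination on [A|b]:
R3 <- R3 - (-3)*R1:  [   0    9    2  -21    2 ]
R4 <- R4 - (3)*R1:  [   0    6    8  -21    8 ]
R3 <- R3 - (-3)*R2:  [  0   0   5  -6   5 ]
R4 <- R4 - (-2)*R2:  [   0    0   10  -11   10 ]
R4 <- R4 - (2)*R3:  [ 0  0  0  1  0 ]
Row echelon form:
[ 1   2  1   0  |  -1 ]
[ 0  -3  1   5  |   1 ]
[ 0   0  5  -6  |   5 ]
[ 0   0  0   1  |   0 ]
Back-substitution:
t = (0) / 1 = 0
w = (5 - (-6)*(0)) / 5 = 1
v = (1 - (1)*(1) - (5)*(0)) / -3 = 0
u = (-1 - (2)*(0) - (1)*(1)) / 1 = -2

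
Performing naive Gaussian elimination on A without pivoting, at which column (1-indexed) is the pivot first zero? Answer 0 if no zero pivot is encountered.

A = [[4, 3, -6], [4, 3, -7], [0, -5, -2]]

Naive forward elimination:
R2 <- R2 - (1)*R1:  [  0   0  -1 ]
Matrix at this point:
[ 4   3  -6 ]
[ 0   0  -1 ]
[ 0  -5  -2 ]
Pivot entry (2,2) is zero but row 3 has -5 in column 2 -> naive elimination stops; a row interchange (e.g. R2 <-> R3) would be required here.

first zero-pivot column = 2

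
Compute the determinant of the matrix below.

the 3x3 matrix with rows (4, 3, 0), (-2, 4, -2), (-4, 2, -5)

det(A) = -70

Forward elimination:
R2 <- R2 - (-1/2)*R1:  [    0  11/2    -2 ]
R3 <- R3 - (-1)*R1:  [  0   5  -5 ]
R3 <- R3 - (10/11)*R2:  [      0       0  -35/11 ]
Upper-triangular form:
[ 4     3       0 ]
[ 0  11/2      -2 ]
[ 0     0  -35/11 ]
det(A) = (-1)^0 * (4) * (11/2) * (-35/11) = -70  (0 row swaps -> sign +1)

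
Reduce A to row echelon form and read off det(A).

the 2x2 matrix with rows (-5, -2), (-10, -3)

Forward elimination:
R2 <- R2 - (2)*R1:  [ 0  1 ]
Upper-triangular form:
[ -5  -2 ]
[  0   1 ]
det(A) = (-1)^0 * (-5) * (1) = -5  (0 row swaps -> sign +1)

det(A) = -5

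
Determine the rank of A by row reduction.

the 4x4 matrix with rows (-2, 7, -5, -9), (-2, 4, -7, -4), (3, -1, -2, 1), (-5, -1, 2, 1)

rank(A) = 4

Row reduction:
R2 <- R2 - (1)*R1:  [  0  -3  -2   5 ]
R3 <- R3 - (-3/2)*R1:  [     0   19/2  -19/2  -25/2 ]
R4 <- R4 - (5/2)*R1:  [     0  -37/2   29/2   47/2 ]
R3 <- R3 - (-19/6)*R2:  [     0      0  -95/6   10/3 ]
R4 <- R4 - (37/6)*R2:  [     0      0  161/6  -22/3 ]
R4 <- R4 - (-161/95)*R3:  [      0       0       0  -32/19 ]
Row echelon form:
[ -2   7     -5      -9 ]
[  0  -3     -2       5 ]
[  0   0  -95/6    10/3 ]
[  0   0      0  -32/19 ]
Nonzero rows / pivot columns: 4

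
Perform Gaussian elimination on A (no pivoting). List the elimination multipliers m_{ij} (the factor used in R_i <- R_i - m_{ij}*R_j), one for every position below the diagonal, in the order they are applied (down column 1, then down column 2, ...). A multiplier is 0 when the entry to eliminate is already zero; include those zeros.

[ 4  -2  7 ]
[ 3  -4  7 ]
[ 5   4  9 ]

multipliers: 3/4, 5/4, -13/5

Forward elimination:
R2 <- R2 - (3/4)*R1:  [    0  -5/2   7/4 ]
R3 <- R3 - (5/4)*R1:  [    0  13/2   1/4 ]
R3 <- R3 - (-13/5)*R2:  [    0     0  24/5 ]
Multipliers (in order of application): m_{21} = 3/4, m_{31} = 5/4, m_{32} = -13/5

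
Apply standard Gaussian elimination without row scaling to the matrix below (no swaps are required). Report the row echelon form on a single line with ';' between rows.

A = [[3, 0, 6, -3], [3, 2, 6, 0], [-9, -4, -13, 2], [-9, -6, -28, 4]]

REF = [3 0 6 -3; 0 2 0 3; 0 0 5 -1; 0 0 0 2]

Forward elimination:
R2 <- R2 - (1)*R1:  [ 0  2  0  3 ]
R3 <- R3 - (-3)*R1:  [  0  -4   5  -7 ]
R4 <- R4 - (-3)*R1:  [   0   -6  -10   -5 ]
R3 <- R3 - (-2)*R2:  [  0   0   5  -1 ]
R4 <- R4 - (-3)*R2:  [   0    0  -10    4 ]
R4 <- R4 - (-2)*R3:  [ 0  0  0  2 ]
Row echelon form:
[ 3  0  6  -3 ]
[ 0  2  0   3 ]
[ 0  0  5  -1 ]
[ 0  0  0   2 ]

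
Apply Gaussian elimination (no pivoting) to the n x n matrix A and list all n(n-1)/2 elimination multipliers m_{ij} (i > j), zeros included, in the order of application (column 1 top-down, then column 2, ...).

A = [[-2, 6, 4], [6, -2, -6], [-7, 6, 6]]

multipliers: -3, 7/2, -15/16

Forward elimination:
R2 <- R2 - (-3)*R1:  [  0  16   6 ]
R3 <- R3 - (7/2)*R1:  [   0  -15   -8 ]
R3 <- R3 - (-15/16)*R2:  [     0      0  -19/8 ]
Multipliers (in order of application): m_{21} = -3, m_{31} = 7/2, m_{32} = -15/16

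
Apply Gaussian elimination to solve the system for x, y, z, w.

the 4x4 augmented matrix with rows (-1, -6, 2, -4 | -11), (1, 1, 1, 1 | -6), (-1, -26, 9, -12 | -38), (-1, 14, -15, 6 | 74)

(-3, -2, -5, 4)

Forward elimination on [A|b]:
R2 <- R2 - (-1)*R1:  [   0   -5    3   -3  -17 ]
R3 <- R3 - (1)*R1:  [   0  -20    7   -8  -27 ]
R4 <- R4 - (1)*R1:  [   0   20  -17   10   85 ]
R3 <- R3 - (4)*R2:  [  0   0  -5   4  41 ]
R4 <- R4 - (-4)*R2:  [  0   0  -5  -2  17 ]
R4 <- R4 - (1)*R3:  [   0    0    0   -6  -24 ]
Row echelon form:
[ -1  -6   2  -4  |  -11 ]
[  0  -5   3  -3  |  -17 ]
[  0   0  -5   4  |   41 ]
[  0   0   0  -6  |  -24 ]
Back-substitution:
w = (-24) / -6 = 4
z = (41 - (4)*(4)) / -5 = -5
y = (-17 - (3)*(-5) - (-3)*(4)) / -5 = -2
x = (-11 - (-6)*(-2) - (2)*(-5) - (-4)*(4)) / -1 = -3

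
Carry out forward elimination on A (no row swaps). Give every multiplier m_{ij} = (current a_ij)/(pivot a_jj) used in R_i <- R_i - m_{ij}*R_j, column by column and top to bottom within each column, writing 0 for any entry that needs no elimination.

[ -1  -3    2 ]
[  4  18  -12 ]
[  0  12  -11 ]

Forward elimination:
R2 <- R2 - (-4)*R1:  [  0   6  -4 ]
R3: entry in column 1 is already 0 -> m_{31} = 0 (no row operation needed)
R3 <- R3 - (2)*R2:  [  0   0  -3 ]
Multipliers (in order of application): m_{21} = -4, m_{31} = 0, m_{32} = 2

multipliers: -4, 0, 2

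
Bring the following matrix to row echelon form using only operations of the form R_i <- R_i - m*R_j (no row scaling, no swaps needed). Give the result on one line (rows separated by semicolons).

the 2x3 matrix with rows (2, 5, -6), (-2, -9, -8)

REF = [2 5 -6; 0 -4 -14]

Forward elimination:
R2 <- R2 - (-1)*R1:  [   0   -4  -14 ]
Row echelon form:
[ 2   5   -6 ]
[ 0  -4  -14 ]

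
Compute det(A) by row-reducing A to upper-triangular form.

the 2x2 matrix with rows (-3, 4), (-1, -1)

det(A) = 7

Forward elimination:
R2 <- R2 - (1/3)*R1:  [    0  -7/3 ]
Upper-triangular form:
[ -3     4 ]
[  0  -7/3 ]
det(A) = (-1)^0 * (-3) * (-7/3) = 7  (0 row swaps -> sign +1)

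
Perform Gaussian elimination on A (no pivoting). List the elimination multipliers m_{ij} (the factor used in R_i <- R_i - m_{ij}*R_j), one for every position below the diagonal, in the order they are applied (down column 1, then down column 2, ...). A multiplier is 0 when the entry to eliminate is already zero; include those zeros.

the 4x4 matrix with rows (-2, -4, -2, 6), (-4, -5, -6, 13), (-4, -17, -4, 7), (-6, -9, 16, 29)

Forward elimination:
R2 <- R2 - (2)*R1:  [  0   3  -2   1 ]
R3 <- R3 - (2)*R1:  [  0  -9   0  -5 ]
R4 <- R4 - (3)*R1:  [  0   3  22  11 ]
R3 <- R3 - (-3)*R2:  [  0   0  -6  -2 ]
R4 <- R4 - (1)*R2:  [  0   0  24  10 ]
R4 <- R4 - (-4)*R3:  [ 0  0  0  2 ]
Multipliers (in order of application): m_{21} = 2, m_{31} = 2, m_{41} = 3, m_{32} = -3, m_{42} = 1, m_{43} = -4

multipliers: 2, 2, 3, -3, 1, -4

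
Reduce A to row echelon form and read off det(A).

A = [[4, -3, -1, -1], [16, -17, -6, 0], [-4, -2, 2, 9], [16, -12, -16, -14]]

Forward elimination:
R2 <- R2 - (4)*R1:  [  0  -5  -2   4 ]
R3 <- R3 - (-1)*R1:  [  0  -5   1   8 ]
R4 <- R4 - (4)*R1:  [   0    0  -12  -10 ]
R3 <- R3 - (1)*R2:  [ 0  0  3  4 ]
R4 <- R4 - (-4)*R3:  [ 0  0  0  6 ]
Upper-triangular form:
[ 4  -3  -1  -1 ]
[ 0  -5  -2   4 ]
[ 0   0   3   4 ]
[ 0   0   0   6 ]
det(A) = (-1)^0 * (4) * (-5) * (3) * (6) = -360  (0 row swaps -> sign +1)

det(A) = -360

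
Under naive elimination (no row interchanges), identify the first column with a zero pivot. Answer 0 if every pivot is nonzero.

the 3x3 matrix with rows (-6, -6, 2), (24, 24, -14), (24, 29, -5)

first zero-pivot column = 2

Naive forward elimination:
R2 <- R2 - (-4)*R1:  [  0   0  -6 ]
R3 <- R3 - (-4)*R1:  [ 0  5  3 ]
Matrix at this point:
[ -6  -6   2 ]
[  0   0  -6 ]
[  0   5   3 ]
Pivot entry (2,2) is zero but row 3 has 5 in column 2 -> naive elimination stops; a row interchange (e.g. R2 <-> R3) would be required here.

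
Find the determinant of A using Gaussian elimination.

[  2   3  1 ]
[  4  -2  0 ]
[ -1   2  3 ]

det(A) = -42

Forward elimination:
R2 <- R2 - (2)*R1:  [  0  -8  -2 ]
R3 <- R3 - (-1/2)*R1:  [   0  7/2  7/2 ]
R3 <- R3 - (-7/16)*R2:  [    0     0  21/8 ]
Upper-triangular form:
[ 2   3     1 ]
[ 0  -8    -2 ]
[ 0   0  21/8 ]
det(A) = (-1)^0 * (2) * (-8) * (21/8) = -42  (0 row swaps -> sign +1)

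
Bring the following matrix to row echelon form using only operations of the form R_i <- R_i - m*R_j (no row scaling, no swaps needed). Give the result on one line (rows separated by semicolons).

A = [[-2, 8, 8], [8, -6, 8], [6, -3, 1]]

REF = [-2 8 8; 0 26 40; 0 0 -95/13]

Forward elimination:
R2 <- R2 - (-4)*R1:  [  0  26  40 ]
R3 <- R3 - (-3)*R1:  [  0  21  25 ]
R3 <- R3 - (21/26)*R2:  [      0       0  -95/13 ]
Row echelon form:
[ -2   8       8 ]
[  0  26      40 ]
[  0   0  -95/13 ]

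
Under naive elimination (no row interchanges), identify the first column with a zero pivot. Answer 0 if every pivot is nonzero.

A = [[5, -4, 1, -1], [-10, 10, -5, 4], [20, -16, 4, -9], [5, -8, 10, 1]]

first zero-pivot column = 3

Naive forward elimination:
R2 <- R2 - (-2)*R1:  [  0   2  -3   2 ]
R3 <- R3 - (4)*R1:  [  0   0   0  -5 ]
R4 <- R4 - (1)*R1:  [  0  -4   9   2 ]
R4 <- R4 - (-2)*R2:  [ 0  0  3  6 ]
Matrix at this point:
[ 5  -4   1  -1 ]
[ 0   2  -3   2 ]
[ 0   0   0  -5 ]
[ 0   0   3   6 ]
Pivot entry (3,3) is zero but row 4 has 3 in column 3 -> naive elimination stops; a row interchange (e.g. R3 <-> R4) would be required here.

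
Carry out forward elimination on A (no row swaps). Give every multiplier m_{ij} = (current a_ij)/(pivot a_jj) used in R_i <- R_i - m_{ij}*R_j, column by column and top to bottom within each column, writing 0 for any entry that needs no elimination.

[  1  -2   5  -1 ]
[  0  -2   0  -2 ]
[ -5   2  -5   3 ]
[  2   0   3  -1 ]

multipliers: 0, -5, 2, 4, -2, -7/20

Forward elimination:
R2: entry in column 1 is already 0 -> m_{21} = 0 (no row operation needed)
R3 <- R3 - (-5)*R1:  [  0  -8  20  -2 ]
R4 <- R4 - (2)*R1:  [  0   4  -7   1 ]
R3 <- R3 - (4)*R2:  [  0   0  20   6 ]
R4 <- R4 - (-2)*R2:  [  0   0  -7  -3 ]
R4 <- R4 - (-7/20)*R3:  [     0      0      0  -9/10 ]
Multipliers (in order of application): m_{21} = 0, m_{31} = -5, m_{41} = 2, m_{32} = 4, m_{42} = -2, m_{43} = -7/20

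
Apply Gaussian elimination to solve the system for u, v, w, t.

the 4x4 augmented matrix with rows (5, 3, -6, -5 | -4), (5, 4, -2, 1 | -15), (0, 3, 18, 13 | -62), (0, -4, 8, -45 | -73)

Forward elimination on [A|b]:
R2 <- R2 - (1)*R1:  [   0    1    4    6  -11 ]
R3 <- R3 - (3)*R2:  [   0    0    6   -5  -29 ]
R4 <- R4 - (-4)*R2:  [    0     0    24   -21  -117 ]
R4 <- R4 - (4)*R3:  [  0   0   0  -1  -1 ]
Row echelon form:
[ 5  3  -6  -5  |   -4 ]
[ 0  1   4   6  |  -11 ]
[ 0  0   6  -5  |  -29 ]
[ 0  0   0  -1  |   -1 ]
Back-substitution:
t = (-1) / -1 = 1
w = (-29 - (-5)*(1)) / 6 = -4
v = (-11 - (4)*(-4) - (6)*(1)) / 1 = -1
u = (-4 - (3)*(-1) - (-6)*(-4) - (-5)*(1)) / 5 = -4

(-4, -1, -4, 1)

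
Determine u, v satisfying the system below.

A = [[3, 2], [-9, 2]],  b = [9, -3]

(1, 3)

Forward elimination on [A|b]:
R2 <- R2 - (-3)*R1:  [  0   8  24 ]
Row echelon form:
[ 3  2  |   9 ]
[ 0  8  |  24 ]
Back-substitution:
v = (24) / 8 = 3
u = (9 - (2)*(3)) / 3 = 1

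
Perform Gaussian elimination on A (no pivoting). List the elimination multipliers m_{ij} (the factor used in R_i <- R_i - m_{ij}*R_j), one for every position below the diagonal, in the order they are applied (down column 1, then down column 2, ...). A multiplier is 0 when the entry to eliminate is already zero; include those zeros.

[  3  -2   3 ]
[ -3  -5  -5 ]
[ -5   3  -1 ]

multipliers: -1, -5/3, 1/21

Forward elimination:
R2 <- R2 - (-1)*R1:  [  0  -7  -2 ]
R3 <- R3 - (-5/3)*R1:  [    0  -1/3     4 ]
R3 <- R3 - (1/21)*R2:  [     0      0  86/21 ]
Multipliers (in order of application): m_{21} = -1, m_{31} = -5/3, m_{32} = 1/21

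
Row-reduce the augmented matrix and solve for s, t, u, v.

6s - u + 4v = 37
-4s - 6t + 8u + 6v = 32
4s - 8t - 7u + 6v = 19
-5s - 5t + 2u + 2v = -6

(4, 0, 3, 4)

Forward elimination on [A|b]:
R2 <- R2 - (-2/3)*R1:  [     0     -6   22/3   26/3  170/3 ]
R3 <- R3 - (2/3)*R1:  [     0     -8  -19/3   10/3  -17/3 ]
R4 <- R4 - (-5/6)*R1:  [     0     -5    7/6   16/3  149/6 ]
R3 <- R3 - (4/3)*R2:  [      0       0  -145/9   -74/9  -731/9 ]
R4 <- R4 - (5/6)*R2:  [       0        0   -89/18    -17/9  -403/18 ]
R4 <- R4 - (89/290)*R3:  [       0        0        0   92/145  368/145 ]
Row echelon form:
[ 6   0      -1       4  |       37 ]
[ 0  -6    22/3    26/3  |    170/3 ]
[ 0   0  -145/9   -74/9  |   -731/9 ]
[ 0   0       0  92/145  |  368/145 ]
Back-substitution:
v = (368/145) / (92/145) = 4
u = (-731/9 - (-74/9)*(4)) / (-145/9) = 3
t = (170/3 - (22/3)*(3) - (26/3)*(4)) / -6 = 0
s = (37 - (-1)*(3) - (4)*(4)) / 6 = 4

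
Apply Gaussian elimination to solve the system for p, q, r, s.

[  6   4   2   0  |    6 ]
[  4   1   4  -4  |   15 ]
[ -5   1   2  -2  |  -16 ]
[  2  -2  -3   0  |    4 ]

Forward elimination on [A|b]:
R2 <- R2 - (2/3)*R1:  [    0  -5/3   8/3    -4    11 ]
R3 <- R3 - (-5/6)*R1:  [    0  13/3  11/3    -2   -11 ]
R4 <- R4 - (1/3)*R1:  [     0  -10/3  -11/3      0      2 ]
R3 <- R3 - (-13/5)*R2:  [     0      0   53/5  -62/5   88/5 ]
R4 <- R4 - (2)*R2:  [   0    0   -9    8  -20 ]
R4 <- R4 - (-45/53)*R3:  [       0        0        0  -134/53  -268/53 ]
Row echelon form:
[ 6     4     2        0  |        6 ]
[ 0  -5/3   8/3       -4  |       11 ]
[ 0     0  53/5    -62/5  |     88/5 ]
[ 0     0     0  -134/53  |  -268/53 ]
Back-substitution:
s = (-268/53) / (-134/53) = 2
r = (88/5 - (-62/5)*(2)) / (53/5) = 4
q = (11 - (8/3)*(4) - (-4)*(2)) / (-5/3) = -5
p = (6 - (4)*(-5) - (2)*(4)) / 6 = 3

(3, -5, 4, 2)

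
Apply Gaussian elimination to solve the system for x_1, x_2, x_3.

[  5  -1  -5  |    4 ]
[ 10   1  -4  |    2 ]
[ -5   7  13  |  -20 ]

Forward elimination on [A|b]:
R2 <- R2 - (2)*R1:  [  0   3   6  -6 ]
R3 <- R3 - (-1)*R1:  [   0    6    8  -16 ]
R3 <- R3 - (2)*R2:  [  0   0  -4  -4 ]
Row echelon form:
[ 5  -1  -5  |   4 ]
[ 0   3   6  |  -6 ]
[ 0   0  -4  |  -4 ]
Back-substitution:
x_3 = (-4) / -4 = 1
x_2 = (-6 - (6)*(1)) / 3 = -4
x_1 = (4 - (-1)*(-4) - (-5)*(1)) / 5 = 1

(1, -4, 1)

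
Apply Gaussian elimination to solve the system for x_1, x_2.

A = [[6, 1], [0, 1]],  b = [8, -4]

(2, -4)

Forward elimination on [A|b]:
Row echelon form:
[ 6  1  |   8 ]
[ 0  1  |  -4 ]
Back-substitution:
x_2 = (-4) / 1 = -4
x_1 = (8 - (1)*(-4)) / 6 = 2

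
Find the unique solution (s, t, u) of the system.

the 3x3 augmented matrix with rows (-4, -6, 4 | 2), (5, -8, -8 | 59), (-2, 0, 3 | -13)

Forward elimination on [A|b]:
R2 <- R2 - (-5/4)*R1:  [     0  -31/2     -3  123/2 ]
R3 <- R3 - (1/2)*R1:  [   0    3    1  -14 ]
R3 <- R3 - (-6/31)*R2:  [      0       0   13/31  -65/31 ]
Row echelon form:
[ -4     -6      4  |       2 ]
[  0  -31/2     -3  |   123/2 ]
[  0      0  13/31  |  -65/31 ]
Back-substitution:
u = (-65/31) / (13/31) = -5
t = (123/2 - (-3)*(-5)) / (-31/2) = -3
s = (2 - (-6)*(-3) - (4)*(-5)) / -4 = -1

(-1, -3, -5)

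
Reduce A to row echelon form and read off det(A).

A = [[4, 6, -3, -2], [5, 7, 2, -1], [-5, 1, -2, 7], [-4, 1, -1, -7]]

Forward elimination:
R2 <- R2 - (5/4)*R1:  [    0  -1/2  23/4   3/2 ]
R3 <- R3 - (-5/4)*R1:  [     0   17/2  -23/4    9/2 ]
R4 <- R4 - (-1)*R1:  [  0   7  -4  -9 ]
R3 <- R3 - (-17)*R2:  [  0   0  92  30 ]
R4 <- R4 - (-14)*R2:  [     0      0  153/2     12 ]
R4 <- R4 - (153/184)*R3:  [        0         0         0  -1191/92 ]
Upper-triangular form:
[ 4     6    -3        -2 ]
[ 0  -1/2  23/4       3/2 ]
[ 0     0    92        30 ]
[ 0     0     0  -1191/92 ]
det(A) = (-1)^0 * (4) * (-1/2) * (92) * (-1191/92) = 2382  (0 row swaps -> sign +1)

det(A) = 2382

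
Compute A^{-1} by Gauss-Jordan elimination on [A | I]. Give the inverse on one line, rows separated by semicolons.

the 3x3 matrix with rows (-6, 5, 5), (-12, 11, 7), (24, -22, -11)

inverse = [-11/6 55/18 10/9; -2 3 1; 0 2/3 1/3]

Gauss-Jordan on [A | I]:
R1 <- (1/-6)*R1:  [    1  -5/6  -5/6  |  -1/6     0     0 ]
R2 <- R2 - (-12)*R1:  [  0   1  -3  |  -2   1   0 ]
R3 <- R3 - (24)*R1:  [  0  -2   9  |   4   0   1 ]
R1 <- R1 - (-5/6)*R2:  [     1      0  -10/3  |  -11/6    5/6      0 ]
R3 <- R3 - (-2)*R2:  [ 0  0  3  |  0  2  1 ]
R3 <- (1/3)*R3:  [   0    0    1  |    0  2/3  1/3 ]
R1 <- R1 - (-10/3)*R3:  [     1      0      0  |  -11/6  55/18   10/9 ]
R2 <- R2 - (-3)*R3:  [  0   1   0  |  -2   3   1 ]
Right block of [I | A^{-1}] is the inverse:
[ -11/6  55/18  10/9 ]
[    -2      3     1 ]
[     0    2/3   1/3 ]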